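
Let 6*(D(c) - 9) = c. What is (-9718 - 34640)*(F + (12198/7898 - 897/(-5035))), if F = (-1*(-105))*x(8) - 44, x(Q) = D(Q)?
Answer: -919660110008814/19883215 ≈ -4.6253e+7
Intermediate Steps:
D(c) = 9 + c/6
x(Q) = 9 + Q/6
F = 1041 (F = (-1*(-105))*(9 + (⅙)*8) - 44 = 105*(9 + 4/3) - 44 = 105*(31/3) - 44 = 1085 - 44 = 1041)
(-9718 - 34640)*(F + (12198/7898 - 897/(-5035))) = (-9718 - 34640)*(1041 + (12198/7898 - 897/(-5035))) = -44358*(1041 + (12198*(1/7898) - 897*(-1/5035))) = -44358*(1041 + (6099/3949 + 897/5035)) = -44358*(1041 + 34250718/19883215) = -44358*20732677533/19883215 = -919660110008814/19883215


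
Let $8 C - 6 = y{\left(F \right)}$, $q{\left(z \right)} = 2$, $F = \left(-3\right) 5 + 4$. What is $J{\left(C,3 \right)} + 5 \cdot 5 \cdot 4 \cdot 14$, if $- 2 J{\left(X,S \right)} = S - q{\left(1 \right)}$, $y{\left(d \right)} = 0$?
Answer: $\frac{2799}{2} \approx 1399.5$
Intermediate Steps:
$F = -11$ ($F = -15 + 4 = -11$)
$C = \frac{3}{4}$ ($C = \frac{3}{4} + \frac{1}{8} \cdot 0 = \frac{3}{4} + 0 = \frac{3}{4} \approx 0.75$)
$J{\left(X,S \right)} = 1 - \frac{S}{2}$ ($J{\left(X,S \right)} = - \frac{S - 2}{2} = - \frac{-2 + S}{2} = 1 - \frac{S}{2}$)
$J{\left(C,3 \right)} + 5 \cdot 5 \cdot 4 \cdot 14 = \left(1 - \frac{3}{2}\right) + 5 \cdot 5 \cdot 4 \cdot 14 = \left(1 - \frac{3}{2}\right) + 25 \cdot 4 \cdot 14 = - \frac{1}{2} + 100 \cdot 14 = - \frac{1}{2} + 1400 = \frac{2799}{2}$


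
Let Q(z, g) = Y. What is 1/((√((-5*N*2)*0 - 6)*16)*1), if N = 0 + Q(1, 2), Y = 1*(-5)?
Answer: -I*√6/96 ≈ -0.025516*I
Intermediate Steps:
Y = -5
Q(z, g) = -5
N = -5 (N = 0 - 5 = -5)
1/((√((-5*N*2)*0 - 6)*16)*1) = 1/((√((-5*(-5)*2)*0 - 6)*16)*1) = 1/((√((25*2)*0 - 6)*16)*1) = 1/((√(50*0 - 6)*16)*1) = 1/((√(0 - 6)*16)*1) = 1/((√(-6)*16)*1) = 1/(((I*√6)*16)*1) = 1/((16*I*√6)*1) = 1/(16*I*√6) = -I*√6/96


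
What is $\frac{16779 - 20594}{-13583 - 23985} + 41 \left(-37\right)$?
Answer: $- \frac{56986841}{37568} \approx -1516.9$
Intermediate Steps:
$\frac{16779 - 20594}{-13583 - 23985} + 41 \left(-37\right) = - \frac{3815}{-37568} - 1517 = \left(-3815\right) \left(- \frac{1}{37568}\right) - 1517 = \frac{3815}{37568} - 1517 = - \frac{56986841}{37568}$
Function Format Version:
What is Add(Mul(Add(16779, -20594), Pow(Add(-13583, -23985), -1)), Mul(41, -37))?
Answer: Rational(-56986841, 37568) ≈ -1516.9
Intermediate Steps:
Add(Mul(Add(16779, -20594), Pow(Add(-13583, -23985), -1)), Mul(41, -37)) = Add(Mul(-3815, Pow(-37568, -1)), -1517) = Add(Mul(-3815, Rational(-1, 37568)), -1517) = Add(Rational(3815, 37568), -1517) = Rational(-56986841, 37568)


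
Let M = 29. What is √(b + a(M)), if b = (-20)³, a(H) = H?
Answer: I*√7971 ≈ 89.281*I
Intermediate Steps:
b = -8000
√(b + a(M)) = √(-8000 + 29) = √(-7971) = I*√7971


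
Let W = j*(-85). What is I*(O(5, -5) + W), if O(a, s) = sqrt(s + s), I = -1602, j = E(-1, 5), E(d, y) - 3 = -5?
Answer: -272340 - 1602*I*sqrt(10) ≈ -2.7234e+5 - 5066.0*I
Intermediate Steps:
E(d, y) = -2 (E(d, y) = 3 - 5 = -2)
j = -2
W = 170 (W = -2*(-85) = 170)
O(a, s) = sqrt(2)*sqrt(s) (O(a, s) = sqrt(2*s) = sqrt(2)*sqrt(s))
I*(O(5, -5) + W) = -1602*(sqrt(2)*sqrt(-5) + 170) = -1602*(sqrt(2)*(I*sqrt(5)) + 170) = -1602*(I*sqrt(10) + 170) = -1602*(170 + I*sqrt(10)) = -272340 - 1602*I*sqrt(10)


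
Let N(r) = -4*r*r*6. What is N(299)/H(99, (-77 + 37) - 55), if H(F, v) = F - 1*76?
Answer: -93288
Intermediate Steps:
N(r) = -24*r² (N(r) = -4*r²*6 = -24*r²)
H(F, v) = -76 + F (H(F, v) = F - 76 = -76 + F)
N(299)/H(99, (-77 + 37) - 55) = (-24*299²)/(-76 + 99) = -24*89401/23 = -2145624*1/23 = -93288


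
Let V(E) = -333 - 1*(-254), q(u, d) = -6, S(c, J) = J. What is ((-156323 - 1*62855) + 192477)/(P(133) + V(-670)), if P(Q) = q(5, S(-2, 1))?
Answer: 26701/85 ≈ 314.13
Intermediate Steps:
P(Q) = -6
V(E) = -79 (V(E) = -333 + 254 = -79)
((-156323 - 1*62855) + 192477)/(P(133) + V(-670)) = ((-156323 - 1*62855) + 192477)/(-6 - 79) = ((-156323 - 62855) + 192477)/(-85) = (-219178 + 192477)*(-1/85) = -26701*(-1/85) = 26701/85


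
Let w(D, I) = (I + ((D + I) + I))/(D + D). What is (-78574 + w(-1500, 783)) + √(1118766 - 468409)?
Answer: -78574283/1000 + √650357 ≈ -77768.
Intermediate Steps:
w(D, I) = (D + 3*I)/(2*D) (w(D, I) = (I + (D + 2*I))/((2*D)) = (D + 3*I)*(1/(2*D)) = (D + 3*I)/(2*D))
(-78574 + w(-1500, 783)) + √(1118766 - 468409) = (-78574 + (½)*(-1500 + 3*783)/(-1500)) + √(1118766 - 468409) = (-78574 + (½)*(-1/1500)*(-1500 + 2349)) + √650357 = (-78574 + (½)*(-1/1500)*849) + √650357 = (-78574 - 283/1000) + √650357 = -78574283/1000 + √650357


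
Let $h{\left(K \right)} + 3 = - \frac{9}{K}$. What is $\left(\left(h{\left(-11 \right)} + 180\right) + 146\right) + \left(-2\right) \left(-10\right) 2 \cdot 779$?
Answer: $\frac{346322}{11} \approx 31484.0$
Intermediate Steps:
$h{\left(K \right)} = -3 - \frac{9}{K}$
$\left(\left(h{\left(-11 \right)} + 180\right) + 146\right) + \left(-2\right) \left(-10\right) 2 \cdot 779 = \left(\left(\left(-3 - \frac{9}{-11}\right) + 180\right) + 146\right) + \left(-2\right) \left(-10\right) 2 \cdot 779 = \left(\left(\left(-3 - - \frac{9}{11}\right) + 180\right) + 146\right) + 20 \cdot 2 \cdot 779 = \left(\left(\left(-3 + \frac{9}{11}\right) + 180\right) + 146\right) + 40 \cdot 779 = \left(\left(- \frac{24}{11} + 180\right) + 146\right) + 31160 = \left(\frac{1956}{11} + 146\right) + 31160 = \frac{3562}{11} + 31160 = \frac{346322}{11}$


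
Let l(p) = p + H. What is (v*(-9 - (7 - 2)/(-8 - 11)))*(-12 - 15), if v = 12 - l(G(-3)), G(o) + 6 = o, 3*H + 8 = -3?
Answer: 110556/19 ≈ 5818.7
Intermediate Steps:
H = -11/3 (H = -8/3 + (1/3)*(-3) = -8/3 - 1 = -11/3 ≈ -3.6667)
G(o) = -6 + o
l(p) = -11/3 + p (l(p) = p - 11/3 = -11/3 + p)
v = 74/3 (v = 12 - (-11/3 + (-6 - 3)) = 12 - (-11/3 - 9) = 12 - 1*(-38/3) = 12 + 38/3 = 74/3 ≈ 24.667)
(v*(-9 - (7 - 2)/(-8 - 11)))*(-12 - 15) = (74*(-9 - (7 - 2)/(-8 - 11))/3)*(-12 - 15) = (74*(-9 - 5/(-19))/3)*(-27) = (74*(-9 - 5*(-1)/19)/3)*(-27) = (74*(-9 - 1*(-5/19))/3)*(-27) = (74*(-9 + 5/19)/3)*(-27) = ((74/3)*(-166/19))*(-27) = -12284/57*(-27) = 110556/19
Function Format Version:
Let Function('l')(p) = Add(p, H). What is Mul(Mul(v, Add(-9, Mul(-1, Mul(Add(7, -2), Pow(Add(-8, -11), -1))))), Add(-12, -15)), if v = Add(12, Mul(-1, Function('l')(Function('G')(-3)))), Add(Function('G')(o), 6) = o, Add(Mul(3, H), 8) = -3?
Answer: Rational(110556, 19) ≈ 5818.7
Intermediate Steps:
H = Rational(-11, 3) (H = Add(Rational(-8, 3), Mul(Rational(1, 3), -3)) = Add(Rational(-8, 3), -1) = Rational(-11, 3) ≈ -3.6667)
Function('G')(o) = Add(-6, o)
Function('l')(p) = Add(Rational(-11, 3), p) (Function('l')(p) = Add(p, Rational(-11, 3)) = Add(Rational(-11, 3), p))
v = Rational(74, 3) (v = Add(12, Mul(-1, Add(Rational(-11, 3), Add(-6, -3)))) = Add(12, Mul(-1, Add(Rational(-11, 3), -9))) = Add(12, Mul(-1, Rational(-38, 3))) = Add(12, Rational(38, 3)) = Rational(74, 3) ≈ 24.667)
Mul(Mul(v, Add(-9, Mul(-1, Mul(Add(7, -2), Pow(Add(-8, -11), -1))))), Add(-12, -15)) = Mul(Mul(Rational(74, 3), Add(-9, Mul(-1, Mul(Add(7, -2), Pow(Add(-8, -11), -1))))), Add(-12, -15)) = Mul(Mul(Rational(74, 3), Add(-9, Mul(-1, Mul(5, Pow(-19, -1))))), -27) = Mul(Mul(Rational(74, 3), Add(-9, Mul(-1, Mul(5, Rational(-1, 19))))), -27) = Mul(Mul(Rational(74, 3), Add(-9, Mul(-1, Rational(-5, 19)))), -27) = Mul(Mul(Rational(74, 3), Add(-9, Rational(5, 19))), -27) = Mul(Mul(Rational(74, 3), Rational(-166, 19)), -27) = Mul(Rational(-12284, 57), -27) = Rational(110556, 19)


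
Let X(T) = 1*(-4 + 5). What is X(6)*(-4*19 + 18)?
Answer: -58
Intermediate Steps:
X(T) = 1 (X(T) = 1*1 = 1)
X(6)*(-4*19 + 18) = 1*(-4*19 + 18) = 1*(-76 + 18) = 1*(-58) = -58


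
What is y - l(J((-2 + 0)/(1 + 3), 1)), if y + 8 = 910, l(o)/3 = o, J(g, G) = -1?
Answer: 905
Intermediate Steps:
l(o) = 3*o
y = 902 (y = -8 + 910 = 902)
y - l(J((-2 + 0)/(1 + 3), 1)) = 902 - 3*(-1) = 902 - 1*(-3) = 902 + 3 = 905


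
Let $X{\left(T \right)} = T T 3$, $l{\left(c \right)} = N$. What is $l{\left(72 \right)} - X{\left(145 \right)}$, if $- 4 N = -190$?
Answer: $- \frac{126055}{2} \approx -63028.0$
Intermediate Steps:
$N = \frac{95}{2}$ ($N = \left(- \frac{1}{4}\right) \left(-190\right) = \frac{95}{2} \approx 47.5$)
$l{\left(c \right)} = \frac{95}{2}$
$X{\left(T \right)} = 3 T^{2}$ ($X{\left(T \right)} = T^{2} \cdot 3 = 3 T^{2}$)
$l{\left(72 \right)} - X{\left(145 \right)} = \frac{95}{2} - 3 \cdot 145^{2} = \frac{95}{2} - 3 \cdot 21025 = \frac{95}{2} - 63075 = - \frac{126055}{2}$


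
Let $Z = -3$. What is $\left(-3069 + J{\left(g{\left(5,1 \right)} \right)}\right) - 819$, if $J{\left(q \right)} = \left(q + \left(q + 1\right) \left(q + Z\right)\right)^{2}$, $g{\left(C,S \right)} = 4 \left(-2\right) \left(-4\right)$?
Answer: $974233$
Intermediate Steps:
$g{\left(C,S \right)} = 32$ ($g{\left(C,S \right)} = \left(-8\right) \left(-4\right) = 32$)
$J{\left(q \right)} = \left(q + \left(1 + q\right) \left(-3 + q\right)\right)^{2}$ ($J{\left(q \right)} = \left(q + \left(q + 1\right) \left(q - 3\right)\right)^{2} = \left(q + \left(1 + q\right) \left(-3 + q\right)\right)^{2}$)
$\left(-3069 + J{\left(g{\left(5,1 \right)} \right)}\right) - 819 = \left(-3069 + \left(-3 + 32^{2} - 32\right)^{2}\right) - 819 = \left(-3069 + \left(-3 + 1024 - 32\right)^{2}\right) - 819 = \left(-3069 + 989^{2}\right) - 819 = \left(-3069 + 978121\right) - 819 = 975052 - 819 = 974233$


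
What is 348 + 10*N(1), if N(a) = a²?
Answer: 358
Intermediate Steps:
348 + 10*N(1) = 348 + 10*1² = 348 + 10*1 = 348 + 10 = 358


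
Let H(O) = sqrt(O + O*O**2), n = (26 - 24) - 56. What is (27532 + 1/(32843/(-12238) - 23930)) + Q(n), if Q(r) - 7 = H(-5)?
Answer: 8065847659399/292888183 + I*sqrt(130) ≈ 27539.0 + 11.402*I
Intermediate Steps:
n = -54 (n = 2 - 56 = -54)
H(O) = sqrt(O + O**3)
Q(r) = 7 + I*sqrt(130) (Q(r) = 7 + sqrt(-5 + (-5)**3) = 7 + sqrt(-5 - 125) = 7 + sqrt(-130) = 7 + I*sqrt(130))
(27532 + 1/(32843/(-12238) - 23930)) + Q(n) = (27532 + 1/(32843/(-12238) - 23930)) + (7 + I*sqrt(130)) = (27532 + 1/(32843*(-1/12238) - 23930)) + (7 + I*sqrt(130)) = (27532 + 1/(-32843/12238 - 23930)) + (7 + I*sqrt(130)) = (27532 + 1/(-292888183/12238)) + (7 + I*sqrt(130)) = (27532 - 12238/292888183) + (7 + I*sqrt(130)) = 8063797442118/292888183 + (7 + I*sqrt(130)) = 8065847659399/292888183 + I*sqrt(130)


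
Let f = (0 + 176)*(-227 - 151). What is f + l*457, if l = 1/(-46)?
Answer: -3060745/46 ≈ -66538.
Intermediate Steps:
f = -66528 (f = 176*(-378) = -66528)
l = -1/46 ≈ -0.021739
f + l*457 = -66528 - 1/46*457 = -66528 - 457/46 = -3060745/46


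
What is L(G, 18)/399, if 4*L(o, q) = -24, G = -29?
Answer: -2/133 ≈ -0.015038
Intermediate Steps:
L(o, q) = -6 (L(o, q) = (¼)*(-24) = -6)
L(G, 18)/399 = -6/399 = -6*1/399 = -2/133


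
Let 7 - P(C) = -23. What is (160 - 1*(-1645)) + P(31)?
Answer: 1835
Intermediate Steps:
P(C) = 30 (P(C) = 7 - 1*(-23) = 7 + 23 = 30)
(160 - 1*(-1645)) + P(31) = (160 - 1*(-1645)) + 30 = (160 + 1645) + 30 = 1805 + 30 = 1835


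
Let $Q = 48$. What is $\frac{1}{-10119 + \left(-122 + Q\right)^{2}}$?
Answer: $- \frac{1}{4643} \approx -0.00021538$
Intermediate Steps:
$\frac{1}{-10119 + \left(-122 + Q\right)^{2}} = \frac{1}{-10119 + \left(-122 + 48\right)^{2}} = \frac{1}{-10119 + \left(-74\right)^{2}} = \frac{1}{-10119 + 5476} = \frac{1}{-4643} = - \frac{1}{4643}$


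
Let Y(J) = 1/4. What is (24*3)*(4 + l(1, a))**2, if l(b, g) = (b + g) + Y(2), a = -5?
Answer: 9/2 ≈ 4.5000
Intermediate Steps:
Y(J) = 1/4
l(b, g) = 1/4 + b + g (l(b, g) = (b + g) + 1/4 = 1/4 + b + g)
(24*3)*(4 + l(1, a))**2 = (24*3)*(4 + (1/4 + 1 - 5))**2 = 72*(4 - 15/4)**2 = 72*(1/4)**2 = 72*(1/16) = 9/2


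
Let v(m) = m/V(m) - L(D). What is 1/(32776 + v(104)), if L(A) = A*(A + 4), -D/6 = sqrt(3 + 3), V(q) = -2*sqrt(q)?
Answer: 1/(32560 - sqrt(26) + 24*sqrt(6)) ≈ 3.0662e-5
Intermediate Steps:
D = -6*sqrt(6) (D = -6*sqrt(3 + 3) = -6*sqrt(6) ≈ -14.697)
L(A) = A*(4 + A)
v(m) = -sqrt(m)/2 + 6*sqrt(6)*(4 - 6*sqrt(6)) (v(m) = m/((-2*sqrt(m))) - (-6*sqrt(6))*(4 - 6*sqrt(6)) = m*(-1/(2*sqrt(m))) - (-6)*sqrt(6)*(4 - 6*sqrt(6)) = -sqrt(m)/2 + 6*sqrt(6)*(4 - 6*sqrt(6)))
1/(32776 + v(104)) = 1/(32776 + (-216 + 24*sqrt(6) - sqrt(26))) = 1/(32776 + (-216 - sqrt(26) + 24*sqrt(6))) = 1/(32560 - sqrt(26) + 24*sqrt(6))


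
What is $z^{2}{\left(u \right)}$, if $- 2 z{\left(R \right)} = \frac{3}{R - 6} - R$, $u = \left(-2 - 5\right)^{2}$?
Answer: $\frac{1106704}{1849} \approx 598.54$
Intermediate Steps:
$u = 49$ ($u = \left(-7\right)^{2} = 49$)
$z{\left(R \right)} = \frac{R}{2} - \frac{3}{2 \left(-6 + R\right)}$ ($z{\left(R \right)} = - \frac{\frac{3}{R - 6} - R}{2} = - \frac{\frac{3}{-6 + R} - R}{2} = - \frac{- R + \frac{3}{-6 + R}}{2} = \frac{R}{2} - \frac{3}{2 \left(-6 + R\right)}$)
$z^{2}{\left(u \right)} = \left(\frac{-3 + 49^{2} - 294}{2 \left(-6 + 49\right)}\right)^{2} = \left(\frac{-3 + 2401 - 294}{2 \cdot 43}\right)^{2} = \left(\frac{1}{2} \cdot \frac{1}{43} \cdot 2104\right)^{2} = \left(\frac{1052}{43}\right)^{2} = \frac{1106704}{1849}$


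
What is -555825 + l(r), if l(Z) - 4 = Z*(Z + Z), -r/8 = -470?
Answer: 27719379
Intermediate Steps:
r = 3760 (r = -8*(-470) = 3760)
l(Z) = 4 + 2*Z² (l(Z) = 4 + Z*(Z + Z) = 4 + Z*(2*Z) = 4 + 2*Z²)
-555825 + l(r) = -555825 + (4 + 2*3760²) = -555825 + (4 + 2*14137600) = -555825 + (4 + 28275200) = -555825 + 28275204 = 27719379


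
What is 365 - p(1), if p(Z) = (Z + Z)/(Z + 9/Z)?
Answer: 1824/5 ≈ 364.80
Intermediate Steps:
p(Z) = 2*Z/(Z + 9/Z) (p(Z) = (2*Z)/(Z + 9/Z) = 2*Z/(Z + 9/Z))
365 - p(1) = 365 - 2*1²/(9 + 1²) = 365 - 2/(9 + 1) = 365 - 2/10 = 365 - 1*⅕ = 365 - ⅕ = 1824/5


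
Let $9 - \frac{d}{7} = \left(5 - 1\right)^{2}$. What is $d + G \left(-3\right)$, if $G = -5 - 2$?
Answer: $-28$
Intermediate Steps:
$G = -7$
$d = -49$ ($d = 63 - 7 \left(5 - 1\right)^{2} = 63 - 7 \cdot 4^{2} = 63 - 112 = -49$)
$d + G \left(-3\right) = -49 - -21 = -49 + 21 = -28$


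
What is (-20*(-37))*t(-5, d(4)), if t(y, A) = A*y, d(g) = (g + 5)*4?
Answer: -133200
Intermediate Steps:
d(g) = 20 + 4*g (d(g) = (5 + g)*4 = 20 + 4*g)
(-20*(-37))*t(-5, d(4)) = (-20*(-37))*((20 + 4*4)*(-5)) = 740*((20 + 16)*(-5)) = 740*(36*(-5)) = 740*(-180) = -133200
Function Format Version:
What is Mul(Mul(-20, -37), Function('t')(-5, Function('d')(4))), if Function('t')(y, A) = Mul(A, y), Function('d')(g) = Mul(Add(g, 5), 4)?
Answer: -133200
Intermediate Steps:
Function('d')(g) = Add(20, Mul(4, g)) (Function('d')(g) = Mul(Add(5, g), 4) = Add(20, Mul(4, g)))
Mul(Mul(-20, -37), Function('t')(-5, Function('d')(4))) = Mul(Mul(-20, -37), Mul(Add(20, Mul(4, 4)), -5)) = Mul(740, Mul(Add(20, 16), -5)) = Mul(740, Mul(36, -5)) = Mul(740, -180) = -133200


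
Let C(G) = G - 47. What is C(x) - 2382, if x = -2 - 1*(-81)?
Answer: -2350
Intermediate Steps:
x = 79 (x = -2 + 81 = 79)
C(G) = -47 + G
C(x) - 2382 = (-47 + 79) - 2382 = 32 - 2382 = -2350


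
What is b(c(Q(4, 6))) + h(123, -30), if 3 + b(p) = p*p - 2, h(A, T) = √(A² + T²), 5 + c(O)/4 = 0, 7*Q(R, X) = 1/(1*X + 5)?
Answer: 395 + 3*√1781 ≈ 521.61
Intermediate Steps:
Q(R, X) = 1/(7*(5 + X)) (Q(R, X) = 1/(7*(1*X + 5)) = 1/(7*(X + 5)) = 1/(7*(5 + X)))
c(O) = -20 (c(O) = -20 + 4*0 = -20 + 0 = -20)
b(p) = -5 + p² (b(p) = -3 + (p*p - 2) = -3 + (p² - 2) = -3 + (-2 + p²) = -5 + p²)
b(c(Q(4, 6))) + h(123, -30) = (-5 + (-20)²) + √(123² + (-30)²) = (-5 + 400) + √(15129 + 900) = 395 + √16029 = 395 + 3*√1781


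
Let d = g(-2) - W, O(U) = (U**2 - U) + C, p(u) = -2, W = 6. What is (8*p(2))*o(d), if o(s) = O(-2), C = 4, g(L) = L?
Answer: -160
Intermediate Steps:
O(U) = 4 + U**2 - U (O(U) = (U**2 - U) + 4 = 4 + U**2 - U)
d = -8 (d = -2 - 1*6 = -2 - 6 = -8)
o(s) = 10 (o(s) = 4 + (-2)**2 - 1*(-2) = 4 + 4 + 2 = 10)
(8*p(2))*o(d) = (8*(-2))*10 = -16*10 = -160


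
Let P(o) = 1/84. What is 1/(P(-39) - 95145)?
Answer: -84/7992179 ≈ -1.0510e-5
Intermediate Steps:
P(o) = 1/84
1/(P(-39) - 95145) = 1/(1/84 - 95145) = 1/(-7992179/84) = -84/7992179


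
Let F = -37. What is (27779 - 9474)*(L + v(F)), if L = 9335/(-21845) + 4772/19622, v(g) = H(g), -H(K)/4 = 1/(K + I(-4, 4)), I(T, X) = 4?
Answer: -1629184593715/1414520547 ≈ -1151.8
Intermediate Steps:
H(K) = -4/(4 + K) (H(K) = -4/(K + 4) = -4/(4 + K))
v(g) = -4/(4 + g)
L = -7892703/42864259 (L = 9335*(-1/21845) + 4772*(1/19622) = -1867/4369 + 2386/9811 = -7892703/42864259 ≈ -0.18413)
(27779 - 9474)*(L + v(F)) = (27779 - 9474)*(-7892703/42864259 - 4/(4 - 37)) = 18305*(-7892703/42864259 - 4/(-33)) = 18305*(-7892703/42864259 - 4*(-1/33)) = 18305*(-7892703/42864259 + 4/33) = 18305*(-89002163/1414520547) = -1629184593715/1414520547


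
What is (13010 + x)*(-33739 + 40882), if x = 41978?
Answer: 392779284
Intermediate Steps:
(13010 + x)*(-33739 + 40882) = (13010 + 41978)*(-33739 + 40882) = 54988*7143 = 392779284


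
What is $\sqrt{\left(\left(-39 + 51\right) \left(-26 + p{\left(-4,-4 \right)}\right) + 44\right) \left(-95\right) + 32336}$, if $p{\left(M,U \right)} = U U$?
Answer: $2 \sqrt{9889} \approx 198.89$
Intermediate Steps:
$p{\left(M,U \right)} = U^{2}$
$\sqrt{\left(\left(-39 + 51\right) \left(-26 + p{\left(-4,-4 \right)}\right) + 44\right) \left(-95\right) + 32336} = \sqrt{\left(\left(-39 + 51\right) \left(-26 + \left(-4\right)^{2}\right) + 44\right) \left(-95\right) + 32336} = \sqrt{\left(12 \left(-26 + 16\right) + 44\right) \left(-95\right) + 32336} = \sqrt{\left(12 \left(-10\right) + 44\right) \left(-95\right) + 32336} = \sqrt{\left(-120 + 44\right) \left(-95\right) + 32336} = \sqrt{\left(-76\right) \left(-95\right) + 32336} = \sqrt{7220 + 32336} = \sqrt{39556} = 2 \sqrt{9889}$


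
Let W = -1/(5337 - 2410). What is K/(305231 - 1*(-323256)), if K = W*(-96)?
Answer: 96/1839581449 ≈ 5.2186e-8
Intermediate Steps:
W = -1/2927 ≈ -0.00034165
K = 96/2927 (K = -1/2927*(-96) = 96/2927 ≈ 0.032798)
K/(305231 - 1*(-323256)) = 96/(2927*(305231 - 1*(-323256))) = 96/(2927*(305231 + 323256)) = (96/2927)/628487 = (96/2927)*(1/628487) = 96/1839581449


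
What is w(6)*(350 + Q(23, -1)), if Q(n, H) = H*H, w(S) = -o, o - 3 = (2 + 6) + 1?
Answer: -4212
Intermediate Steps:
o = 12 (o = 3 + ((2 + 6) + 1) = 3 + (8 + 1) = 3 + 9 = 12)
w(S) = -12 (w(S) = -1*12 = -12)
Q(n, H) = H²
w(6)*(350 + Q(23, -1)) = -12*(350 + (-1)²) = -12*(350 + 1) = -12*351 = -4212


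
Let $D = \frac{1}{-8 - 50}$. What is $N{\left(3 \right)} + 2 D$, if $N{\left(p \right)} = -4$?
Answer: $- \frac{117}{29} \approx -4.0345$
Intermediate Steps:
$D = - \frac{1}{58}$ ($D = \frac{1}{-58} = - \frac{1}{58} \approx -0.017241$)
$N{\left(3 \right)} + 2 D = -4 + 2 \left(- \frac{1}{58}\right) = -4 - \frac{1}{29} = - \frac{117}{29}$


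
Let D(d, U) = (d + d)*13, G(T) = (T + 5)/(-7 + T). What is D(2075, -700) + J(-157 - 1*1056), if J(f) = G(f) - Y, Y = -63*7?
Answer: 16589557/305 ≈ 54392.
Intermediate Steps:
G(T) = (5 + T)/(-7 + T)
Y = -441
D(d, U) = 26*d (D(d, U) = (2*d)*13 = 26*d)
J(f) = 441 + (5 + f)/(-7 + f) (J(f) = (5 + f)/(-7 + f) - 1*(-441) = (5 + f)/(-7 + f) + 441 = 441 + (5 + f)/(-7 + f))
D(2075, -700) + J(-157 - 1*1056) = 26*2075 + 2*(-1541 + 221*(-157 - 1*1056))/(-7 + (-157 - 1*1056)) = 53950 + 2*(-1541 + 221*(-157 - 1056))/(-7 + (-157 - 1056)) = 53950 + 2*(-1541 + 221*(-1213))/(-7 - 1213) = 53950 + 2*(-1541 - 268073)/(-1220) = 53950 + 2*(-1/1220)*(-269614) = 53950 + 134807/305 = 16589557/305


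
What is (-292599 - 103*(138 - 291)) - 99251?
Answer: -376091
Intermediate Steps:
(-292599 - 103*(138 - 291)) - 99251 = (-292599 - 103*(-153)) - 99251 = (-292599 + 15759) - 99251 = -276840 - 99251 = -376091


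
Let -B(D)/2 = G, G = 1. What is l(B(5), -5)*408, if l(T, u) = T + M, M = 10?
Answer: 3264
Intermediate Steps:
B(D) = -2 (B(D) = -2*1 = -2)
l(T, u) = 10 + T (l(T, u) = T + 10 = 10 + T)
l(B(5), -5)*408 = (10 - 2)*408 = 8*408 = 3264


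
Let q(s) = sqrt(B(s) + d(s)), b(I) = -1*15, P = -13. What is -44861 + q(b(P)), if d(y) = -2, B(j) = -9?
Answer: -44861 + I*sqrt(11) ≈ -44861.0 + 3.3166*I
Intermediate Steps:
b(I) = -15
q(s) = I*sqrt(11) (q(s) = sqrt(-9 - 2) = sqrt(-11) = I*sqrt(11))
-44861 + q(b(P)) = -44861 + I*sqrt(11)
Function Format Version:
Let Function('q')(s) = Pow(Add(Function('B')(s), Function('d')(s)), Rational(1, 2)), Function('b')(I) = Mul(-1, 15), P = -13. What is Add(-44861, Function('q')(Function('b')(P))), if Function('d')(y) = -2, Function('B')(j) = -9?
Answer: Add(-44861, Mul(I, Pow(11, Rational(1, 2)))) ≈ Add(-44861., Mul(3.3166, I))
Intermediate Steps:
Function('b')(I) = -15
Function('q')(s) = Mul(I, Pow(11, Rational(1, 2))) (Function('q')(s) = Pow(Add(-9, -2), Rational(1, 2)) = Pow(-11, Rational(1, 2)) = Mul(I, Pow(11, Rational(1, 2))))
Add(-44861, Function('q')(Function('b')(P))) = Add(-44861, Mul(I, Pow(11, Rational(1, 2))))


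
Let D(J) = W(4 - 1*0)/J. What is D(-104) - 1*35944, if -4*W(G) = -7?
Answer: -14952711/416 ≈ -35944.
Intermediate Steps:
W(G) = 7/4 (W(G) = -1/4*(-7) = 7/4)
D(J) = 7/(4*J)
D(-104) - 1*35944 = (7/4)/(-104) - 1*35944 = (7/4)*(-1/104) - 35944 = -7/416 - 35944 = -14952711/416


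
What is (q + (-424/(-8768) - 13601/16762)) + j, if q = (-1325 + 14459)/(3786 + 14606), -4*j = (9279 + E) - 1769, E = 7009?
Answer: -240290860819/66199496 ≈ -3629.8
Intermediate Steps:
j = -14519/4 (j = -((9279 + 7009) - 1769)/4 = -(16288 - 1769)/4 = -1/4*14519 = -14519/4 ≈ -3629.8)
q = 597/836 (q = 13134/18392 = 13134*(1/18392) = 597/836 ≈ 0.71412)
(q + (-424/(-8768) - 13601/16762)) + j = (597/836 + (-424/(-8768) - 13601/16762)) - 14519/4 = (597/836 + (-424*(-1/8768) - 13601*1/16762)) - 14519/4 = (597/836 + (53/1096 - 469/578)) - 14519/4 = (597/836 - 241695/316744) - 14519/4 = -3240213/66199496 - 14519/4 = -240290860819/66199496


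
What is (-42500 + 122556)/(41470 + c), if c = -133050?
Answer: -20014/22895 ≈ -0.87416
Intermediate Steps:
(-42500 + 122556)/(41470 + c) = (-42500 + 122556)/(41470 - 133050) = 80056/(-91580) = 80056*(-1/91580) = -20014/22895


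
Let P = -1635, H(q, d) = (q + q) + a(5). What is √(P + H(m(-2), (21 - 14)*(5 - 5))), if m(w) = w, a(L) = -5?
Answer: 2*I*√411 ≈ 40.546*I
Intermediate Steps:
H(q, d) = -5 + 2*q (H(q, d) = (q + q) - 5 = 2*q - 5 = -5 + 2*q)
√(P + H(m(-2), (21 - 14)*(5 - 5))) = √(-1635 + (-5 + 2*(-2))) = √(-1635 + (-5 - 4)) = √(-1635 - 9) = √(-1644) = 2*I*√411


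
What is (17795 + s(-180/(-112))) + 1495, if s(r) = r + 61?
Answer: 541873/28 ≈ 19353.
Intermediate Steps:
s(r) = 61 + r
(17795 + s(-180/(-112))) + 1495 = (17795 + (61 - 180/(-112))) + 1495 = (17795 + (61 - 180*(-1/112))) + 1495 = (17795 + (61 + 45/28)) + 1495 = (17795 + 1753/28) + 1495 = 500013/28 + 1495 = 541873/28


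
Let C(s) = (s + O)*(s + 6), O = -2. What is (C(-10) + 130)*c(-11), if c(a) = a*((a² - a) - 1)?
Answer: -256498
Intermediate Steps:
C(s) = (-2 + s)*(6 + s) (C(s) = (s - 2)*(s + 6) = (-2 + s)*(6 + s))
c(a) = a*(-1 + a² - a)
(C(-10) + 130)*c(-11) = ((-12 + (-10)² + 4*(-10)) + 130)*(-11*(-1 + (-11)² - 1*(-11))) = ((-12 + 100 - 40) + 130)*(-11*(-1 + 121 + 11)) = (48 + 130)*(-11*131) = 178*(-1441) = -256498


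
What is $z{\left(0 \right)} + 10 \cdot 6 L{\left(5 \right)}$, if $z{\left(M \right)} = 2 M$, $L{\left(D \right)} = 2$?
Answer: $120$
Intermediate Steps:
$z{\left(0 \right)} + 10 \cdot 6 L{\left(5 \right)} = 2 \cdot 0 + 10 \cdot 6 \cdot 2 = 0 + 10 \cdot 12 = 0 + 120 = 120$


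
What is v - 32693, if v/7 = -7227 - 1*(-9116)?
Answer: -19470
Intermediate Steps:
v = 13223 (v = 7*(-7227 - 1*(-9116)) = 7*(-7227 + 9116) = 7*1889 = 13223)
v - 32693 = 13223 - 32693 = -19470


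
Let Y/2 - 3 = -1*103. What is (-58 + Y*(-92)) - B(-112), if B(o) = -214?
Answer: 18556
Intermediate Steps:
Y = -200 (Y = 6 + 2*(-1*103) = 6 + 2*(-103) = 6 - 206 = -200)
(-58 + Y*(-92)) - B(-112) = (-58 - 200*(-92)) - 1*(-214) = (-58 + 18400) + 214 = 18342 + 214 = 18556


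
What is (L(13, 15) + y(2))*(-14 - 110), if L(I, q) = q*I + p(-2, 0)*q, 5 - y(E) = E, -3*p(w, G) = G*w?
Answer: -24552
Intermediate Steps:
p(w, G) = -G*w/3
y(E) = 5 - E
L(I, q) = I*q (L(I, q) = q*I + (-⅓*0*(-2))*q = I*q + 0*q = I*q + 0 = I*q)
(L(13, 15) + y(2))*(-14 - 110) = (13*15 + (5 - 1*2))*(-14 - 110) = (195 + (5 - 2))*(-124) = (195 + 3)*(-124) = 198*(-124) = -24552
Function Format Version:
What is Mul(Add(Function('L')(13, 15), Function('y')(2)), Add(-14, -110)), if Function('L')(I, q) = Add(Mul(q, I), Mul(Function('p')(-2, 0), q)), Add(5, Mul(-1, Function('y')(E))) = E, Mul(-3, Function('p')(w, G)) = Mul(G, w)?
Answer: -24552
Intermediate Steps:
Function('p')(w, G) = Mul(Rational(-1, 3), G, w) (Function('p')(w, G) = Mul(Rational(-1, 3), Mul(G, w)) = Mul(Rational(-1, 3), G, w))
Function('y')(E) = Add(5, Mul(-1, E))
Function('L')(I, q) = Mul(I, q) (Function('L')(I, q) = Add(Mul(q, I), Mul(Mul(Rational(-1, 3), 0, -2), q)) = Add(Mul(I, q), Mul(0, q)) = Add(Mul(I, q), 0) = Mul(I, q))
Mul(Add(Function('L')(13, 15), Function('y')(2)), Add(-14, -110)) = Mul(Add(Mul(13, 15), Add(5, Mul(-1, 2))), Add(-14, -110)) = Mul(Add(195, Add(5, -2)), -124) = Mul(Add(195, 3), -124) = Mul(198, -124) = -24552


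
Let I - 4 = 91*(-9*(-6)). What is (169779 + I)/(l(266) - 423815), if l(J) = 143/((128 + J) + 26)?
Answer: -73372740/178002157 ≈ -0.41220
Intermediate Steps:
I = 4918 (I = 4 + 91*(-9*(-6)) = 4 + 91*54 = 4 + 4914 = 4918)
l(J) = 143/(154 + J)
(169779 + I)/(l(266) - 423815) = (169779 + 4918)/(143/(154 + 266) - 423815) = 174697/(143/420 - 423815) = 174697/(-178002157/420) = 174697*(-420/178002157) = -73372740/178002157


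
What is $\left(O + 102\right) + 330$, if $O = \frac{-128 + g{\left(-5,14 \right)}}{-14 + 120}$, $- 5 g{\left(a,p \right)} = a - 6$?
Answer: $\frac{228331}{530} \approx 430.81$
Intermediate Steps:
$g{\left(a,p \right)} = \frac{6}{5} - \frac{a}{5}$ ($g{\left(a,p \right)} = - \frac{a - 6}{5} = - \frac{-6 + a}{5} = \frac{6}{5} - \frac{a}{5}$)
$O = - \frac{629}{530}$ ($O = \frac{-128 + \left(\frac{6}{5} - -1\right)}{-14 + 120} = \frac{-128 + \left(\frac{6}{5} + 1\right)}{106} = \left(-128 + \frac{11}{5}\right) \frac{1}{106} = \left(- \frac{629}{5}\right) \frac{1}{106} = - \frac{629}{530} \approx -1.1868$)
$\left(O + 102\right) + 330 = \left(- \frac{629}{530} + 102\right) + 330 = \frac{53431}{530} + 330 = \frac{228331}{530}$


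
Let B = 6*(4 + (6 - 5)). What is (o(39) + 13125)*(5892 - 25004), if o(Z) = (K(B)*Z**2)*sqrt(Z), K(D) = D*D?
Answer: -250845000 - 26162416800*sqrt(39) ≈ -1.6364e+11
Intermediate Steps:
B = 30 (B = 6*(4 + 1) = 6*5 = 30)
K(D) = D**2
o(Z) = 900*Z**(5/2) (o(Z) = (30**2*Z**2)*sqrt(Z) = (900*Z**2)*sqrt(Z) = 900*Z**(5/2))
(o(39) + 13125)*(5892 - 25004) = (900*39**(5/2) + 13125)*(5892 - 25004) = (900*(1521*sqrt(39)) + 13125)*(-19112) = (1368900*sqrt(39) + 13125)*(-19112) = (13125 + 1368900*sqrt(39))*(-19112) = -250845000 - 26162416800*sqrt(39)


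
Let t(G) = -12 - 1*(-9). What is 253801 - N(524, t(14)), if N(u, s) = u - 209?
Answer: 253486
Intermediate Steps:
t(G) = -3 (t(G) = -12 + 9 = -3)
N(u, s) = -209 + u
253801 - N(524, t(14)) = 253801 - (-209 + 524) = 253801 - 1*315 = 253801 - 315 = 253486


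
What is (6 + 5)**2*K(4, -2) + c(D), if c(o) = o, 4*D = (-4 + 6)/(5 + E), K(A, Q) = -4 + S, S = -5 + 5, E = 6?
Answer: -10647/22 ≈ -483.95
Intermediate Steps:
S = 0
K(A, Q) = -4 (K(A, Q) = -4 + 0 = -4)
D = 1/22 (D = ((-4 + 6)/(5 + 6))/4 = (2/11)/4 = (2*(1/11))/4 = (1/4)*(2/11) = 1/22 ≈ 0.045455)
(6 + 5)**2*K(4, -2) + c(D) = (6 + 5)**2*(-4) + 1/22 = 11**2*(-4) + 1/22 = 121*(-4) + 1/22 = -484 + 1/22 = -10647/22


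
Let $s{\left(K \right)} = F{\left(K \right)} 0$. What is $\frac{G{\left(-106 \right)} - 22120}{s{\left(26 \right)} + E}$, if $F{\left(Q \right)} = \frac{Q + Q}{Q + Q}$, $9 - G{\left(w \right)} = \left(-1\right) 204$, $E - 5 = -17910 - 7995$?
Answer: $\frac{21907}{25900} \approx 0.84583$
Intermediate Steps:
$E = -25900$ ($E = 5 - 25905 = -25900$)
$G{\left(w \right)} = 213$ ($G{\left(w \right)} = 9 - \left(-1\right) 204 = 9 - -204 = 9 + 204 = 213$)
$F{\left(Q \right)} = 1$ ($F{\left(Q \right)} = \frac{2 Q}{2 Q} = 2 Q \frac{1}{2 Q} = 1$)
$s{\left(K \right)} = 0$ ($s{\left(K \right)} = 1 \cdot 0 = 0$)
$\frac{G{\left(-106 \right)} - 22120}{s{\left(26 \right)} + E} = \frac{213 - 22120}{0 - 25900} = - \frac{21907}{-25900} = \left(-21907\right) \left(- \frac{1}{25900}\right) = \frac{21907}{25900}$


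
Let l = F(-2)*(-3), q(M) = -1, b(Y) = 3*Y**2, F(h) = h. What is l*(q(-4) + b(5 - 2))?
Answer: 156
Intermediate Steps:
l = 6 (l = -2*(-3) = 6)
l*(q(-4) + b(5 - 2)) = 6*(-1 + 3*(5 - 2)**2) = 6*(-1 + 3*3**2) = 6*(-1 + 3*9) = 6*(-1 + 27) = 6*26 = 156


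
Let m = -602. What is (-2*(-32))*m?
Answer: -38528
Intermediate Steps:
(-2*(-32))*m = -2*(-32)*(-602) = 64*(-602) = -38528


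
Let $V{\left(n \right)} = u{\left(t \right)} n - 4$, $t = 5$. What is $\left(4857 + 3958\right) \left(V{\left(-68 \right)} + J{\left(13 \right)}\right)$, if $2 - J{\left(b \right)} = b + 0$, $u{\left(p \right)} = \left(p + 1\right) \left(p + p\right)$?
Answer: $-36097425$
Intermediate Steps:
$u{\left(p \right)} = 2 p \left(1 + p\right)$ ($u{\left(p \right)} = \left(1 + p\right) 2 p = 2 p \left(1 + p\right)$)
$J{\left(b \right)} = 2 - b$ ($J{\left(b \right)} = 2 - \left(b + 0\right) = 2 - b$)
$V{\left(n \right)} = -4 + 60 n$ ($V{\left(n \right)} = 2 \cdot 5 \left(1 + 5\right) n - 4 = 2 \cdot 5 \cdot 6 n - 4 = 60 n - 4 = -4 + 60 n$)
$\left(4857 + 3958\right) \left(V{\left(-68 \right)} + J{\left(13 \right)}\right) = \left(4857 + 3958\right) \left(\left(-4 + 60 \left(-68\right)\right) + \left(2 - 13\right)\right) = 8815 \left(\left(-4 - 4080\right) + \left(2 - 13\right)\right) = 8815 \left(-4084 - 11\right) = 8815 \left(-4095\right) = -36097425$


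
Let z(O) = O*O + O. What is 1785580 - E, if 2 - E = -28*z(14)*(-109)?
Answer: 2426498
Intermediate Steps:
z(O) = O + O² (z(O) = O² + O = O + O²)
E = -640918 (E = 2 - (-392*(1 + 14))*(-109) = 2 - (-392*15)*(-109) = 2 - (-28*210)*(-109) = 2 - (-5880)*(-109) = 2 - 1*640920 = 2 - 640920 = -640918)
1785580 - E = 1785580 - 1*(-640918) = 1785580 + 640918 = 2426498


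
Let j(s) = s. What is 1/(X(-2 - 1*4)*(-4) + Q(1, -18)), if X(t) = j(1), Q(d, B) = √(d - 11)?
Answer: -2/13 - I*√10/26 ≈ -0.15385 - 0.12163*I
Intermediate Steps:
Q(d, B) = √(-11 + d)
X(t) = 1
1/(X(-2 - 1*4)*(-4) + Q(1, -18)) = 1/(1*(-4) + √(-11 + 1)) = 1/(-4 + √(-10)) = 1/(-4 + I*√10)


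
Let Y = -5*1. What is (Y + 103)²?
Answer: 9604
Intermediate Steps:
Y = -5
(Y + 103)² = (-5 + 103)² = 98² = 9604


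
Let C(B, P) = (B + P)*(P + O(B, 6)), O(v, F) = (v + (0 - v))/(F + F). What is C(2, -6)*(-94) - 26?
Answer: -2282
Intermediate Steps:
O(v, F) = 0 (O(v, F) = (v - v)/((2*F)) = 0*(1/(2*F)) = 0)
C(B, P) = P*(B + P) (C(B, P) = (B + P)*(P + 0) = (B + P)*P = P*(B + P))
C(2, -6)*(-94) - 26 = -6*(2 - 6)*(-94) - 26 = -6*(-4)*(-94) - 26 = 24*(-94) - 26 = -2256 - 26 = -2282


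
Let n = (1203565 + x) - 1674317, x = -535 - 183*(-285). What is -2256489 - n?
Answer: -1837357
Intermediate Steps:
x = 51620 (x = -535 + 52155 = 51620)
n = -419132 (n = (1203565 + 51620) - 1674317 = 1255185 - 1674317 = -419132)
-2256489 - n = -2256489 - 1*(-419132) = -2256489 + 419132 = -1837357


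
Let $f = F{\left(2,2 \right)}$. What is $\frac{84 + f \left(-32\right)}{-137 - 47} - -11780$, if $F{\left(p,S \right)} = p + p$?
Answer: $\frac{541891}{46} \approx 11780.0$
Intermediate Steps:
$F{\left(p,S \right)} = 2 p$
$f = 4$ ($f = 2 \cdot 2 = 4$)
$\frac{84 + f \left(-32\right)}{-137 - 47} - -11780 = \frac{84 + 4 \left(-32\right)}{-137 - 47} - -11780 = \frac{84 - 128}{-184} + 11780 = \left(-44\right) \left(- \frac{1}{184}\right) + 11780 = \frac{11}{46} + 11780 = \frac{541891}{46}$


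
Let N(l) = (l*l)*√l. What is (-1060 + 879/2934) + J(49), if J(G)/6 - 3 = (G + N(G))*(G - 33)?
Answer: 1581557345/978 ≈ 1.6171e+6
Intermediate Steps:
N(l) = l^(5/2) (N(l) = l²*√l = l^(5/2))
J(G) = 18 + 6*(-33 + G)*(G + G^(5/2)) (J(G) = 18 + 6*((G + G^(5/2))*(G - 33)) = 18 + 6*((G + G^(5/2))*(-33 + G)) = 18 + 6*((-33 + G)*(G + G^(5/2))) = 18 + 6*(-33 + G)*(G + G^(5/2)))
(-1060 + 879/2934) + J(49) = (-1060 + 879/2934) + (18 - 198*49 - 198*49^(5/2) + 6*49² + 6*49^(7/2)) = (-1060 + 879*(1/2934)) + (18 - 9702 - 198*16807 + 6*2401 + 6*823543) = (-1060 + 293/978) + (18 - 9702 - 3327786 + 14406 + 4941258) = -1036387/978 + 1618194 = 1581557345/978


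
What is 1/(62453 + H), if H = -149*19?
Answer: 1/59622 ≈ 1.6772e-5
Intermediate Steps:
H = -2831
1/(62453 + H) = 1/(62453 - 2831) = 1/59622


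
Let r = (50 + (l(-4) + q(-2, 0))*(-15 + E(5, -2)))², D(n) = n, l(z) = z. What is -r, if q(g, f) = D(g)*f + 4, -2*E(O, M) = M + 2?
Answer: -2500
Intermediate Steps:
E(O, M) = -1 - M/2 (E(O, M) = -(M + 2)/2 = -(2 + M)/2 = -1 - M/2)
q(g, f) = 4 + f*g (q(g, f) = g*f + 4 = f*g + 4 = 4 + f*g)
r = 2500 (r = (50 + (-4 + (4 + 0*(-2)))*(-15 + (-1 - ½*(-2))))² = (50 + (-4 + (4 + 0))*(-15 + (-1 + 1)))² = (50 + (-4 + 4)*(-15 + 0))² = (50 + 0*(-15))² = (50 + 0)² = 50² = 2500)
-r = -1*2500 = -2500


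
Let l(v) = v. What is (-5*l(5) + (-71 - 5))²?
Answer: 10201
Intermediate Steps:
(-5*l(5) + (-71 - 5))² = (-5*5 + (-71 - 5))² = (-25 - 76)² = (-101)² = 10201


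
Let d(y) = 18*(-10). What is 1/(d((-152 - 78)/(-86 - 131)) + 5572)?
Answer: 1/5392 ≈ 0.00018546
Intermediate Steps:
d(y) = -180
1/(d((-152 - 78)/(-86 - 131)) + 5572) = 1/(-180 + 5572) = 1/5392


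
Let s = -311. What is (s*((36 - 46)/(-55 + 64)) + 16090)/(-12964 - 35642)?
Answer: -73960/218727 ≈ -0.33814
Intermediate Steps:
(s*((36 - 46)/(-55 + 64)) + 16090)/(-12964 - 35642) = (-311*(36 - 46)/(-55 + 64) + 16090)/(-12964 - 35642) = (-(-3110)/9 + 16090)/(-48606) = (-(-3110)/9 + 16090)*(-1/48606) = (-311*(-10/9) + 16090)*(-1/48606) = (3110/9 + 16090)*(-1/48606) = (147920/9)*(-1/48606) = -73960/218727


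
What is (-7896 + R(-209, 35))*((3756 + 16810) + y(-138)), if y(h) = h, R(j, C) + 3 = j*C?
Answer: -310791592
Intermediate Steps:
R(j, C) = -3 + C*j (R(j, C) = -3 + j*C = -3 + C*j)
(-7896 + R(-209, 35))*((3756 + 16810) + y(-138)) = (-7896 + (-3 + 35*(-209)))*((3756 + 16810) - 138) = (-7896 + (-3 - 7315))*(20566 - 138) = (-7896 - 7318)*20428 = -15214*20428 = -310791592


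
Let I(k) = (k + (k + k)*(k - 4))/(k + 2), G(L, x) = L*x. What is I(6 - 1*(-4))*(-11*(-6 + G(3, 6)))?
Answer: -1430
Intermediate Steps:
I(k) = (k + 2*k*(-4 + k))/(2 + k) (I(k) = (k + (2*k)*(-4 + k))/(2 + k) = (k + 2*k*(-4 + k))/(2 + k))
I(6 - 1*(-4))*(-11*(-6 + G(3, 6))) = ((6 - 1*(-4))*(-7 + 2*(6 - 1*(-4)))/(2 + (6 - 1*(-4))))*(-11*(-6 + 3*6)) = ((6 + 4)*(-7 + 2*(6 + 4))/(2 + (6 + 4)))*(-11*(-6 + 18)) = (10*(-7 + 2*10)/(2 + 10))*(-11*12) = (10*(-7 + 20)/12)*(-132) = (10*(1/12)*13)*(-132) = (65/6)*(-132) = -1430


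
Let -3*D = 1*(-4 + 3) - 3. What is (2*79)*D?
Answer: 632/3 ≈ 210.67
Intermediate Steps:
D = 4/3 (D = -(1*(-4 + 3) - 3)/3 = -(1*(-1) - 3)/3 = -(-1 - 3)/3 = -⅓*(-4) = 4/3 ≈ 1.3333)
(2*79)*D = (2*79)*(4/3) = 158*(4/3) = 632/3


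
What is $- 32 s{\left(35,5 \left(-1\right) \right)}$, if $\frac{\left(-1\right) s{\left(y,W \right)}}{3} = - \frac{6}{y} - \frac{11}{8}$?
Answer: $- \frac{5196}{35} \approx -148.46$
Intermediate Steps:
$s{\left(y,W \right)} = \frac{33}{8} + \frac{18}{y}$ ($s{\left(y,W \right)} = - 3 \left(- \frac{6}{y} - \frac{11}{8}\right) = - 3 \left(- \frac{11}{8} - \frac{6}{y}\right) = \frac{33}{8} + \frac{18}{y}$)
$- 32 s{\left(35,5 \left(-1\right) \right)} = - 32 \left(\frac{33}{8} + \frac{18}{35}\right) = \left(-32\right) \frac{1299}{280} = - \frac{5196}{35}$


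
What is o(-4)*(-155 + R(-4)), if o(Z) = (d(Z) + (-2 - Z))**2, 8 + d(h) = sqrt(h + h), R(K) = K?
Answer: -4452 + 3816*I*sqrt(2) ≈ -4452.0 + 5396.6*I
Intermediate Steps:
d(h) = -8 + sqrt(2)*sqrt(h) (d(h) = -8 + sqrt(h + h) = -8 + sqrt(2*h) = -8 + sqrt(2)*sqrt(h))
o(Z) = (-10 - Z + sqrt(2)*sqrt(Z))**2 (o(Z) = ((-8 + sqrt(2)*sqrt(Z)) + (-2 - Z))**2 = (-10 - Z + sqrt(2)*sqrt(Z))**2)
o(-4)*(-155 + R(-4)) = (10 - 4 - sqrt(2)*sqrt(-4))**2*(-155 - 4) = (10 - 4 - sqrt(2)*2*I)**2*(-159) = (10 - 4 - 2*I*sqrt(2))**2*(-159) = (6 - 2*I*sqrt(2))**2*(-159) = -159*(6 - 2*I*sqrt(2))**2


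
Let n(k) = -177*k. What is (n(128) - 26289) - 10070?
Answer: -59015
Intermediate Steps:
(n(128) - 26289) - 10070 = (-177*128 - 26289) - 10070 = (-22656 - 26289) - 10070 = -48945 - 10070 = -59015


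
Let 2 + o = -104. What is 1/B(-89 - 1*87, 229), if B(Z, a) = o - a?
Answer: -1/335 ≈ -0.0029851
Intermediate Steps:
o = -106 (o = -2 - 104 = -106)
B(Z, a) = -106 - a
1/B(-89 - 1*87, 229) = 1/(-106 - 1*229) = 1/(-106 - 229) = 1/(-335) = -1/335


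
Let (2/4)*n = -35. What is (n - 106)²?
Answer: 30976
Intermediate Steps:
n = -70 (n = 2*(-35) = -70)
(n - 106)² = (-70 - 106)² = (-176)² = 30976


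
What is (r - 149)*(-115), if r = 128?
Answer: 2415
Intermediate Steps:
(r - 149)*(-115) = (128 - 149)*(-115) = -21*(-115) = 2415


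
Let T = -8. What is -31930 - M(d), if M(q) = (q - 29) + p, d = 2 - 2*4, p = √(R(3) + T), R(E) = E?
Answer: -31895 - I*√5 ≈ -31895.0 - 2.2361*I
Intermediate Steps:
p = I*√5 (p = √(3 - 8) = √(-5) = I*√5 ≈ 2.2361*I)
d = -6 (d = 2 - 8 = -6)
M(q) = -29 + q + I*√5 (M(q) = (q - 29) + I*√5 = (-29 + q) + I*√5 = -29 + q + I*√5)
-31930 - M(d) = -31930 - (-29 - 6 + I*√5) = -31930 - (-35 + I*√5) = -31930 + (35 - I*√5) = -31895 - I*√5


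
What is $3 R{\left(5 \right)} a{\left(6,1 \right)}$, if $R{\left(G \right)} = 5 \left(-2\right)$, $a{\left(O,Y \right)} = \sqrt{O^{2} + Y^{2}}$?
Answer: $- 30 \sqrt{37} \approx -182.48$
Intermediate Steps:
$R{\left(G \right)} = -10$
$3 R{\left(5 \right)} a{\left(6,1 \right)} = 3 \left(-10\right) \sqrt{6^{2} + 1^{2}} = - 30 \sqrt{36 + 1} = - 30 \sqrt{37}$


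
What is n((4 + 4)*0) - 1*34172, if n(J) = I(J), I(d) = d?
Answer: -34172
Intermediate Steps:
n(J) = J
n((4 + 4)*0) - 1*34172 = (4 + 4)*0 - 1*34172 = 8*0 - 34172 = 0 - 34172 = -34172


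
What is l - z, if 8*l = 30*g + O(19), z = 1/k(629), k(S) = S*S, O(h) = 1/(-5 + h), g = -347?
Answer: -57660323811/44311792 ≈ -1301.2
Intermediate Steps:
k(S) = S²
z = 1/395641 (z = 1/(629²) = 1/395641 ≈ 2.5275e-6)
l = -145739/112 (l = (30*(-347) + 1/(-5 + 19))/8 = (-10410 + 1/14)/8 = (⅛)*(-145739/14) = -145739/112 ≈ -1301.2)
l - z = -145739/112 - 1*1/395641 = -145739/112 - 1/395641 = -57660323811/44311792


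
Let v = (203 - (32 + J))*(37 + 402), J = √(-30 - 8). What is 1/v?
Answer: 9/676499 + I*√38/12853481 ≈ 1.3304e-5 + 4.7959e-7*I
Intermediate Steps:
J = I*√38 (J = √(-38) = I*√38 ≈ 6.1644*I)
v = 75069 - 439*I*√38 (v = (203 - (32 + I*√38))*(37 + 402) = (203 + (-32 - I*√38))*439 = (171 - I*√38)*439 = 75069 - 439*I*√38 ≈ 75069.0 - 2706.2*I)
1/v = 1/(75069 - 439*I*√38)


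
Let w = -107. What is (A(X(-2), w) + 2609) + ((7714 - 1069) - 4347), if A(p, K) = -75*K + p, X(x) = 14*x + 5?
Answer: 12909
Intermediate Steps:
X(x) = 5 + 14*x
A(p, K) = p - 75*K
(A(X(-2), w) + 2609) + ((7714 - 1069) - 4347) = (((5 + 14*(-2)) - 75*(-107)) + 2609) + ((7714 - 1069) - 4347) = (((5 - 28) + 8025) + 2609) + (6645 - 4347) = ((-23 + 8025) + 2609) + 2298 = (8002 + 2609) + 2298 = 10611 + 2298 = 12909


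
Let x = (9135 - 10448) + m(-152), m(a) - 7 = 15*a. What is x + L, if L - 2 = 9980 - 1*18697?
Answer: -12301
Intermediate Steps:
m(a) = 7 + 15*a
L = -8715 (L = 2 + (9980 - 1*18697) = 2 + (9980 - 18697) = 2 - 8717 = -8715)
x = -3586 (x = (9135 - 10448) + (7 + 15*(-152)) = -1313 + (7 - 2280) = -1313 - 2273 = -3586)
x + L = -3586 - 8715 = -12301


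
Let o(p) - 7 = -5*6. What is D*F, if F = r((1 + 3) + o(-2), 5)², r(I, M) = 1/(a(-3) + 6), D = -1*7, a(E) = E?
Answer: -7/9 ≈ -0.77778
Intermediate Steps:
D = -7
o(p) = -23 (o(p) = 7 - 5*6 = 7 - 30 = -23)
r(I, M) = ⅓ (r(I, M) = 1/(-3 + 6) = 1/3 = ⅓)
F = ⅑ (F = (⅓)² = ⅑ ≈ 0.11111)
D*F = -7*⅑ = -7/9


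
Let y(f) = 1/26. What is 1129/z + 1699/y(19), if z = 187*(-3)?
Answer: 24780485/561 ≈ 44172.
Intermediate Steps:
y(f) = 1/26
z = -561
1129/z + 1699/y(19) = 1129/(-561) + 1699/(1/26) = 1129*(-1/561) + 1699*26 = -1129/561 + 44174 = 24780485/561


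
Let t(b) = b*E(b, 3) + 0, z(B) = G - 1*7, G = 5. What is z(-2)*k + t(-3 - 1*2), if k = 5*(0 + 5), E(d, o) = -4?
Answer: -30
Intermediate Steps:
z(B) = -2 (z(B) = 5 - 1*7 = 5 - 7 = -2)
t(b) = -4*b (t(b) = b*(-4) + 0 = -4*b + 0 = -4*b)
k = 25 (k = 5*5 = 25)
z(-2)*k + t(-3 - 1*2) = -2*25 - 4*(-3 - 1*2) = -50 - 4*(-3 - 2) = -50 - 4*(-5) = -50 + 20 = -30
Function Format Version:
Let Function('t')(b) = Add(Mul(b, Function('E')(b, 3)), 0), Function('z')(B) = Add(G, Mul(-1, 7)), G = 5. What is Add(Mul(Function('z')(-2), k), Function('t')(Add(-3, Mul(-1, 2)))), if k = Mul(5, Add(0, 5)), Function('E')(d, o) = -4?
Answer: -30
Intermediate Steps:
Function('z')(B) = -2 (Function('z')(B) = Add(5, Mul(-1, 7)) = Add(5, -7) = -2)
Function('t')(b) = Mul(-4, b) (Function('t')(b) = Add(Mul(b, -4), 0) = Add(Mul(-4, b), 0) = Mul(-4, b))
k = 25 (k = Mul(5, 5) = 25)
Add(Mul(Function('z')(-2), k), Function('t')(Add(-3, Mul(-1, 2)))) = Add(Mul(-2, 25), Mul(-4, Add(-3, Mul(-1, 2)))) = Add(-50, Mul(-4, Add(-3, -2))) = Add(-50, Mul(-4, -5)) = Add(-50, 20) = -30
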